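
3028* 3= 9084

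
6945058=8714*797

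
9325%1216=813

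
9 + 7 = 16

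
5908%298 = 246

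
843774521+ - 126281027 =717493494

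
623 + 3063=3686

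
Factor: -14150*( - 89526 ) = 2^2*3^1 * 5^2 * 43^1*283^1*347^1=1266792900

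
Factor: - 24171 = -3^1*7^1 * 1151^1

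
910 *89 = 80990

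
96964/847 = 13852/121 = 114.48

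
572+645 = 1217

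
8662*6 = 51972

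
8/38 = 4/19 = 0.21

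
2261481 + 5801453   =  8062934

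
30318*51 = 1546218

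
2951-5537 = -2586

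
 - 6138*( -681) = 4179978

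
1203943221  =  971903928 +232039293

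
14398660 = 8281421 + 6117239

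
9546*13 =124098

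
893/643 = 893/643 = 1.39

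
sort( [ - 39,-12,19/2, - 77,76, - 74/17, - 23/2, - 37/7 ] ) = [ - 77,-39, - 12 ,-23/2, - 37/7, - 74/17,19/2,76 ] 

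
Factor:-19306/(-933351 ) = 2^1*3^(-1 )*7^2*17^ ( -1)*197^1*18301^( - 1)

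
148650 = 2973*50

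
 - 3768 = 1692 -5460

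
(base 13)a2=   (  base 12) b0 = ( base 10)132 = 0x84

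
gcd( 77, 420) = 7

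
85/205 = 17/41= 0.41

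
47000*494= 23218000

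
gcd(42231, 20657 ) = 7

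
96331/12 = 96331/12 =8027.58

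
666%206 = 48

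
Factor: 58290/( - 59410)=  - 3^1*13^( - 1)*29^1*67^1 * 457^ ( - 1) = - 5829/5941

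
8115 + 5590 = 13705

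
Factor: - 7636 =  - 2^2*23^1*83^1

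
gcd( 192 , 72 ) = 24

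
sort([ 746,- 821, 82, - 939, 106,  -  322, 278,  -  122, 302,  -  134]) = [-939, - 821,-322, - 134, - 122, 82, 106, 278,302, 746 ]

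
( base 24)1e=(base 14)2A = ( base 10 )38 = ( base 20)1i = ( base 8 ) 46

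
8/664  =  1/83 = 0.01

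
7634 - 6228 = 1406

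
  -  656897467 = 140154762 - 797052229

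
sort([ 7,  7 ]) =[ 7, 7]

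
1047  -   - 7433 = 8480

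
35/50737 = 35/50737 =0.00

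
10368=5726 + 4642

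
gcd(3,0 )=3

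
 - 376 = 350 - 726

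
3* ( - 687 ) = -2061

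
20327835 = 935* 21741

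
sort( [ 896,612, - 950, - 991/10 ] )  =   [  -  950,-991/10,  612, 896 ]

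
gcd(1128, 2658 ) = 6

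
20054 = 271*74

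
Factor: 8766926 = 2^1*7^1*43^1*14563^1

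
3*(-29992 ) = -89976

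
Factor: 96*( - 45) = - 2^5*3^3 * 5^1 = - 4320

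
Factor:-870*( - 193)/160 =16791/16  =  2^( - 4)*3^1*29^1*193^1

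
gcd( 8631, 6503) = 7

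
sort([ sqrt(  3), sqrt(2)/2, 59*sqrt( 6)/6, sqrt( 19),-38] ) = [ - 38,sqrt(2)/2,  sqrt( 3),sqrt( 19),59*sqrt( 6)/6] 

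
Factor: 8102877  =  3^1  *23^1*43^1*2731^1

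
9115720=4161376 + 4954344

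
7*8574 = 60018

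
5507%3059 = 2448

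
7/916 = 7/916 = 0.01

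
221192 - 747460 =-526268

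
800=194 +606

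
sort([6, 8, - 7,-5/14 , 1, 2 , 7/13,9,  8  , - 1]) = [ - 7,-1, - 5/14,7/13, 1, 2, 6, 8,8,9]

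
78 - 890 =- 812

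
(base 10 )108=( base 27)40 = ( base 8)154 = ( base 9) 130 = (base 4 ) 1230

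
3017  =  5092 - 2075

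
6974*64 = 446336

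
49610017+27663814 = 77273831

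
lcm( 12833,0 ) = 0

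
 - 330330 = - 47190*7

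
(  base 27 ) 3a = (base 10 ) 91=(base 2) 1011011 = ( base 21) 47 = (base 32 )2r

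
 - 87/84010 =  - 1 + 83923/84010 = - 0.00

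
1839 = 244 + 1595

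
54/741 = 18/247 = 0.07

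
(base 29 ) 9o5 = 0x204E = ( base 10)8270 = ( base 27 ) B98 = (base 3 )102100022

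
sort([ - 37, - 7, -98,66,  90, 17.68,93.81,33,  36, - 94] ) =[ - 98, - 94, - 37,-7,17.68, 33,36,  66, 90,93.81]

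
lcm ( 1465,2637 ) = 13185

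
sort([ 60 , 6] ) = [ 6,60 ] 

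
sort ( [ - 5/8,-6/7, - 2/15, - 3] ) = [ - 3, - 6/7, - 5/8, - 2/15] 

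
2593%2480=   113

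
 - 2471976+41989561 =39517585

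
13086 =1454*9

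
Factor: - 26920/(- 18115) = 2^3*673^1*  3623^ ( - 1) = 5384/3623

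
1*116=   116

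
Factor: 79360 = 2^9*5^1*31^1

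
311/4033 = 311/4033  =  0.08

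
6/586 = 3/293 = 0.01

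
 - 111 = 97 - 208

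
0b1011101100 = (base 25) 14n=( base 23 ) 19C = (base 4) 23230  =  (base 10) 748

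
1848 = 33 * 56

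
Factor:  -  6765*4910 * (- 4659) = 2^1 * 3^2*5^2*11^1*41^1*491^1*1553^1 = 154754042850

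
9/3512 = 9/3512 = 0.00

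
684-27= 657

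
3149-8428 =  - 5279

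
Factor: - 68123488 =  - 2^5*17^1 *97^1*1291^1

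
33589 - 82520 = - 48931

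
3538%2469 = 1069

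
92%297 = 92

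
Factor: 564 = 2^2*3^1 * 47^1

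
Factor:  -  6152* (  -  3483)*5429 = 2^3*3^4* 43^1*61^1 * 89^1*769^1 =116329441464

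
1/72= 1/72 = 0.01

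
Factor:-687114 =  - 2^1 *3^2*59^1*647^1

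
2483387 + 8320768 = 10804155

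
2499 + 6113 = 8612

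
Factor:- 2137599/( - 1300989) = 3^1* 109^1*2179^1*433663^( - 1 ) = 712533/433663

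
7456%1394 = 486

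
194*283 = 54902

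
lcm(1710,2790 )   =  53010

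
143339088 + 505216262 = 648555350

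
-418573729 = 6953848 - 425527577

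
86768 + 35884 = 122652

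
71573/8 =8946 + 5/8 = 8946.62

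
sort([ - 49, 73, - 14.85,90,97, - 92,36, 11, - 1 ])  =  [-92, - 49, - 14.85,  -  1, 11, 36,73,90,97]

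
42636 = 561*76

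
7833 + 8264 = 16097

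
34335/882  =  38 + 13/14 = 38.93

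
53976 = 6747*8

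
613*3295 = 2019835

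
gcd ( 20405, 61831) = 77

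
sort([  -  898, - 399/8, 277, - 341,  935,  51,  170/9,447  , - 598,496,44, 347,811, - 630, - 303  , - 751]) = [-898, - 751  ,-630,  -  598, - 341, - 303,-399/8,170/9,44,51,277, 347,447 , 496,811,935 ]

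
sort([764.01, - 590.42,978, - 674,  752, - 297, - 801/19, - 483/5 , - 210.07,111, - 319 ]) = [ - 674, - 590.42, - 319, - 297, - 210.07, - 483/5, - 801/19,111,752,764.01,978 ]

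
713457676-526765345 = 186692331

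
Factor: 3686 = 2^1 * 19^1*97^1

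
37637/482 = 37637/482 = 78.09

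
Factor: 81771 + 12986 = 13^1*37^1*197^1 = 94757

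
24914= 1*24914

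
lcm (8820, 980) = 8820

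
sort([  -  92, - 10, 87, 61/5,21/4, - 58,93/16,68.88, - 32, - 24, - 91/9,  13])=[-92, - 58 , - 32, - 24, - 91/9,-10,21/4,93/16, 61/5 , 13,68.88, 87] 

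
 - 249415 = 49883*( - 5) 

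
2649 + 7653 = 10302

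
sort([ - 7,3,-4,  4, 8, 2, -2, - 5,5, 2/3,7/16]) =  [ - 7, - 5, - 4, - 2,  7/16,2/3,2,3,  4, 5,8]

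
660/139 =660/139 = 4.75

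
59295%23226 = 12843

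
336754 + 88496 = 425250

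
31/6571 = 31/6571= 0.00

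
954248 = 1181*808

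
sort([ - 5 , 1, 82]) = [ - 5,1, 82 ] 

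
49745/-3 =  - 16582+1/3 = - 16581.67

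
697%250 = 197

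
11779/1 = 11779  =  11779.00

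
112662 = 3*37554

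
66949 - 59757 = 7192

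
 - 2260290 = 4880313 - 7140603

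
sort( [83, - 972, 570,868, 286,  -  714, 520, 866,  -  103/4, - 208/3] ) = [  -  972, - 714, - 208/3, - 103/4 , 83, 286, 520,570, 866, 868] 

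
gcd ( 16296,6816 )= 24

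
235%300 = 235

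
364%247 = 117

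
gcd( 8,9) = 1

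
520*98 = 50960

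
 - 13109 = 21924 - 35033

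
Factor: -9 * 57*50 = - 2^1*3^3*5^2*19^1 = - 25650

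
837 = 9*93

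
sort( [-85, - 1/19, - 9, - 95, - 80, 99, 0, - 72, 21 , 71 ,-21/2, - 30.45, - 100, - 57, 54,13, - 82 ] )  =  [ - 100 , - 95, - 85, - 82, - 80, - 72,  -  57,-30.45,  -  21/2,- 9, - 1/19,0, 13,21, 54,71, 99]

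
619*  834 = 516246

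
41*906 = 37146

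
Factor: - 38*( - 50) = 1900 =2^2*5^2*19^1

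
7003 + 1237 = 8240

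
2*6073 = 12146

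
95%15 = 5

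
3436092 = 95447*36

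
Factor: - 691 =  - 691^1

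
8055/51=157 + 16/17 = 157.94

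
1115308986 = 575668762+539640224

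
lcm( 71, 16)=1136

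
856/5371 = 856/5371 = 0.16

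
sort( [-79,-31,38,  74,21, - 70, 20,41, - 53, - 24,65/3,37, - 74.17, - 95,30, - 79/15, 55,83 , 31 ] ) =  [ - 95, -79, - 74.17 ,-70, -53, - 31, - 24, - 79/15, 20 , 21,65/3, 30, 31, 37, 38, 41, 55,74, 83]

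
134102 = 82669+51433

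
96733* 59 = 5707247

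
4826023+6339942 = 11165965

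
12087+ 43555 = 55642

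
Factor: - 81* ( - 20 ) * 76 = 2^4*  3^4*5^1* 19^1 =123120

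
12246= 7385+4861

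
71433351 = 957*74643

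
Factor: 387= 3^2*43^1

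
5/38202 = 5/38202 = 0.00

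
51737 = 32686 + 19051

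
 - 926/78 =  - 12 + 5/39 = -11.87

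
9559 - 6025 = 3534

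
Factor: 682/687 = 2^1 * 3^( - 1)*11^1*31^1*229^( - 1)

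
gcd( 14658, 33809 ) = 1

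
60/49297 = 60/49297 = 0.00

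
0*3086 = 0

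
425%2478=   425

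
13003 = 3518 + 9485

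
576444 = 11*52404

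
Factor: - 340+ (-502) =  - 842=- 2^1 * 421^1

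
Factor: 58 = 2^1*29^1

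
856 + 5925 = 6781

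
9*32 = 288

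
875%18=11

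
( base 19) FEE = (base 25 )92k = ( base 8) 13077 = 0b1011000111111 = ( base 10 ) 5695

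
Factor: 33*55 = 3^1*5^1 * 11^2 = 1815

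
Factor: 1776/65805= 592/21935 = 2^4*5^( - 1)*37^1*41^(-1 ) * 107^( - 1 )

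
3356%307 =286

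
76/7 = 76/7 = 10.86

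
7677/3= 2559 = 2559.00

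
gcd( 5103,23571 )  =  243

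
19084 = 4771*4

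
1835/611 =3 + 2/611 = 3.00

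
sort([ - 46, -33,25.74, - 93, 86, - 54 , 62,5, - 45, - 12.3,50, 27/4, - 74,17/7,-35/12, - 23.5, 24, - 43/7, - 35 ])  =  [ - 93, - 74, - 54,-46 , - 45,- 35, - 33, - 23.5, - 12.3, - 43/7, - 35/12,17/7,  5,27/4, 24,  25.74,50,62, 86]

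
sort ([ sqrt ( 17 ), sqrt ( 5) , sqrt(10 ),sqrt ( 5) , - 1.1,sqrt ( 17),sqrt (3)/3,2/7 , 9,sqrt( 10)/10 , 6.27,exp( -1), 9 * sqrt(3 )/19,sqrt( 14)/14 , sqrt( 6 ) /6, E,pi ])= [  -  1.1, sqrt(14 )/14,2/7,sqrt( 10)/10,exp(-1 ), sqrt ( 6)/6,sqrt(3 )/3,9*sqrt( 3)/19,sqrt( 5), sqrt (5 ),E, pi, sqrt( 10),  sqrt( 17),sqrt(17),6.27,9]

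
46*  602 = 27692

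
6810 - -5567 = 12377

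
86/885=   86/885 = 0.10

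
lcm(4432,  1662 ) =13296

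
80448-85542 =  - 5094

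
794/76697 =794/76697=0.01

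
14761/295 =50 + 11/295 = 50.04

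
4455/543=1485/181 = 8.20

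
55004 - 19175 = 35829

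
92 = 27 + 65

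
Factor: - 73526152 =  - 2^3 * 7^1*1312967^1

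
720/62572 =180/15643 = 0.01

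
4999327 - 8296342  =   -3297015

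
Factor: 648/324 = 2^1 = 2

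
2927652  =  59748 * 49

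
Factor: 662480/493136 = 845/629= 5^1*13^2* 17^( - 1)*37^(  -  1) 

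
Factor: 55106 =2^1*59^1*467^1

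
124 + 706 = 830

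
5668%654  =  436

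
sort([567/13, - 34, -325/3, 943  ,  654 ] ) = [ - 325/3, - 34,  567/13, 654 , 943 ] 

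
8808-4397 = 4411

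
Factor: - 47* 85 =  - 3995 = -5^1*17^1* 47^1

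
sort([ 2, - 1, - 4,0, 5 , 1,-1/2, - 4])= [-4, - 4, - 1 , - 1/2,0,  1 , 2,5 ]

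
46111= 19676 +26435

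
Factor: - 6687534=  - 2^1*3^1*7^1*159227^1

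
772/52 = 193/13 = 14.85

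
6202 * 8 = 49616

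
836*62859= 52550124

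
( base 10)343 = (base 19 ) I1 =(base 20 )H3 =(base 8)527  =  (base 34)a3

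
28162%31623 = 28162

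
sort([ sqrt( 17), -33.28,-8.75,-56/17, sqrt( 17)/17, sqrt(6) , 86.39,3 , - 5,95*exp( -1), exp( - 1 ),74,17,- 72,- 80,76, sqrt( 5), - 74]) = [  -  80,-74,  -  72,-33.28, - 8.75, - 5  ,-56/17, sqrt( 17)/17 , exp( -1), sqrt( 5), sqrt( 6 ),3, sqrt(17), 17, 95*exp ( - 1), 74,  76, 86.39]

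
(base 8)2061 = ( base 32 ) 11h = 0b10000110001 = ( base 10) 1073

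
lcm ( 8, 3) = 24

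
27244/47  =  27244/47 =579.66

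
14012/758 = 18  +  184/379= 18.49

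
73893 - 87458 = - 13565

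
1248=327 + 921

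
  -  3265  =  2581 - 5846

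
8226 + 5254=13480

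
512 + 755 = 1267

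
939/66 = 313/22 = 14.23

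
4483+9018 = 13501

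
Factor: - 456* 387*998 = - 2^4*3^3*19^1*43^1*499^1 = - 176119056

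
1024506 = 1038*987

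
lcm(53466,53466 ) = 53466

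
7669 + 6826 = 14495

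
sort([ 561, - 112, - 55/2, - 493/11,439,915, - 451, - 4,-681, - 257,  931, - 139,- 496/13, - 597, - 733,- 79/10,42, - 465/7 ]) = [ - 733, - 681  , - 597,-451, - 257, - 139, - 112,-465/7, - 493/11, - 496/13, - 55/2, - 79/10,  -  4, 42,439,561, 915,931] 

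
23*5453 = 125419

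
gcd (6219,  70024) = 1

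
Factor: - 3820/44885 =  - 2^2*47^ ( - 1) = - 4/47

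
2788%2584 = 204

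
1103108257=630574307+472533950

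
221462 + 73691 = 295153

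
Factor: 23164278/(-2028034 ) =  - 11582139/1014017 = - 3^1*631^( - 1 )*1319^1*1607^(-1)  *  2927^1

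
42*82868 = 3480456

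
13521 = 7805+5716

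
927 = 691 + 236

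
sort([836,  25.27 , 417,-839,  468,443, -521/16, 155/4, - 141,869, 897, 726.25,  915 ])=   [  -  839, - 141,  -  521/16,25.27,155/4, 417,443,468, 726.25,836, 869,897 , 915] 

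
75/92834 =75/92834= 0.00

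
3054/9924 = 509/1654 = 0.31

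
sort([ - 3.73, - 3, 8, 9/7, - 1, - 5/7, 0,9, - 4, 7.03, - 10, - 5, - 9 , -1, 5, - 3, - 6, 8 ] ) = [ - 10, - 9, - 6, - 5, - 4, - 3.73, - 3, - 3, - 1, - 1,-5/7, 0,9/7, 5, 7.03, 8,8, 9]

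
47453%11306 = 2229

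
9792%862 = 310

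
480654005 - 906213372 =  - 425559367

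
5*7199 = 35995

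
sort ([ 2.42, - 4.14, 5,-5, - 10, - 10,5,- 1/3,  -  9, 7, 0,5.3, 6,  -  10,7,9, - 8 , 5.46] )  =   [ - 10, - 10, - 10, - 9,  -  8, - 5,- 4.14,- 1/3,0, 2.42,  5, 5, 5.3,5.46,6, 7, 7, 9]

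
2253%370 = 33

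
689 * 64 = 44096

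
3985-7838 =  - 3853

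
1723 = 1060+663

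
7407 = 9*823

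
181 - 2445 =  - 2264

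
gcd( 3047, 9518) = 1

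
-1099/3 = - 367 + 2/3 = - 366.33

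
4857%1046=673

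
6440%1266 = 110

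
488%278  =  210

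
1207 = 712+495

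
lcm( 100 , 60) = 300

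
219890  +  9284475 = 9504365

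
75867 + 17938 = 93805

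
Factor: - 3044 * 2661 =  - 2^2*3^1*761^1 * 887^1 = - 8100084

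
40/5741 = 40/5741=0.01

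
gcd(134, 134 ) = 134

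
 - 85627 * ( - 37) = 3168199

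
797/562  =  797/562 = 1.42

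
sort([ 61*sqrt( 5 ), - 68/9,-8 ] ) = [ - 8, - 68/9, 61*sqrt( 5) ]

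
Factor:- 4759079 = - 13^1 * 47^1*7789^1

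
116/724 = 29/181 =0.16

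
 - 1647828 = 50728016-52375844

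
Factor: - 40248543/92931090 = -2^( - 1)*5^( - 1 )*7^ ( - 1)*19^( - 1) * 283^1 * 23291^( -1 )*47407^1= - 13416181/30977030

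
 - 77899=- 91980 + 14081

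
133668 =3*44556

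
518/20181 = 74/2883 = 0.03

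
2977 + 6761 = 9738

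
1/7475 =1/7475  =  0.00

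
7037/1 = 7037 = 7037.00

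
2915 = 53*55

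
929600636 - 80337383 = 849263253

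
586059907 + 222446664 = 808506571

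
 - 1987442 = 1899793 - 3887235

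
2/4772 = 1/2386  =  0.00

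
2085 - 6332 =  - 4247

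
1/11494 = 1/11494=0.00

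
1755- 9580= - 7825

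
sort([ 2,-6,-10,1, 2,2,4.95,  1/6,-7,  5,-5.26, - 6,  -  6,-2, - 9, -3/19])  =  [-10, - 9,  -  7, - 6,-6, - 6,-5.26,-2,-3/19, 1/6, 1,2,  2, 2,4.95,5 ] 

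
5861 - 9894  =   - 4033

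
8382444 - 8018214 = 364230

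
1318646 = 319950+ 998696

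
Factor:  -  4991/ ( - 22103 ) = 7/31= 7^1*31^ (-1) 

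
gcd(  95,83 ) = 1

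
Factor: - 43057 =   -  7^1 * 6151^1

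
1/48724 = 1/48724= 0.00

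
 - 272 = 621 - 893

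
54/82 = 27/41 =0.66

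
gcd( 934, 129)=1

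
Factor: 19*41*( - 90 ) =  - 70110 = - 2^1 * 3^2*5^1*19^1*41^1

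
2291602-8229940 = -5938338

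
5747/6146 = 821/878 =0.94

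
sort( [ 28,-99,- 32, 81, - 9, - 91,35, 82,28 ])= [-99, - 91, - 32, - 9, 28,28, 35, 81, 82 ] 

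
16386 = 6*2731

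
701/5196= 701/5196= 0.13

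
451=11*41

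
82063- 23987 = 58076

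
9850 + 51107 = 60957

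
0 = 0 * 4341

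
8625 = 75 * 115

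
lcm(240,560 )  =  1680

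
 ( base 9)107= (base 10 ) 88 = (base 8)130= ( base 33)2M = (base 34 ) 2K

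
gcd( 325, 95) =5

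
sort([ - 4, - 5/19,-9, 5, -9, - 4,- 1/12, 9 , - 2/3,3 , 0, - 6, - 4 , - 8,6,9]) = [ - 9, - 9 , - 8, - 6, - 4, - 4,-4,-2/3, - 5/19, - 1/12, 0 , 3 , 5, 6,9,  9 ] 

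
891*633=564003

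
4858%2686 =2172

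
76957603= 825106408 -748148805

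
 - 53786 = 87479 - 141265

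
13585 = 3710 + 9875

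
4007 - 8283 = - 4276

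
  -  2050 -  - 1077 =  - 973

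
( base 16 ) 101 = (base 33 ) 7Q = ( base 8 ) 401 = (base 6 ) 1105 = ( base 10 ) 257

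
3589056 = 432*8308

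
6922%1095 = 352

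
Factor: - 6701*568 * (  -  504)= 2^6*3^2*7^1 * 71^1*6701^1 = 1918308672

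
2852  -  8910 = -6058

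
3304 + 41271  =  44575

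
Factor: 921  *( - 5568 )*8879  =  -2^6*3^2*13^1*29^1*307^1*683^1= - 45532648512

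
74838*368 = 27540384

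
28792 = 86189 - 57397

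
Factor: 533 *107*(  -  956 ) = - 54521636 = - 2^2* 13^1*41^1*107^1*239^1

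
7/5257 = 1/751 = 0.00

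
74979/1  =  74979=74979.00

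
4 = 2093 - 2089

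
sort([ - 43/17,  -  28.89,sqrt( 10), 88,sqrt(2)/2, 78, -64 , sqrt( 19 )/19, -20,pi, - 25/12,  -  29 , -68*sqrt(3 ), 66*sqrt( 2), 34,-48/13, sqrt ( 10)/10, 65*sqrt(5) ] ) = [ - 68*sqrt(3) ,-64, - 29  , - 28.89 , - 20, - 48/13, -43/17, - 25/12, sqrt(19)/19,sqrt( 10 ) /10, sqrt( 2)/2, pi, sqrt( 10 ),34, 78 , 88, 66* sqrt(2),65*sqrt(5)]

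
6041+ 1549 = 7590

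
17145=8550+8595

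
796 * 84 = 66864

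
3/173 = 3/173 = 0.02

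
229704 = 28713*8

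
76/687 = 76/687 = 0.11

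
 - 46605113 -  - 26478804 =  - 20126309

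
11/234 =11/234= 0.05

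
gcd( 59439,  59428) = 1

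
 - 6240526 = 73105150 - 79345676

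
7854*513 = 4029102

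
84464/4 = 21116 = 21116.00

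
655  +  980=1635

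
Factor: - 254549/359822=-2^(  -  1 ) * 17^( - 1)*19^( -1) * 457^1 = -  457/646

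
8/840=1/105 = 0.01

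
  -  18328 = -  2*9164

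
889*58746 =52225194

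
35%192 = 35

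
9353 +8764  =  18117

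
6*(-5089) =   -  30534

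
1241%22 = 9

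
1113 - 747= 366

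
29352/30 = 978 + 2/5 = 978.40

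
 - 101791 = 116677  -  218468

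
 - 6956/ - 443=15 + 311/443  =  15.70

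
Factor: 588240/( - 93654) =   -  2^3*5^1*11^ ( - 2)*19^1 = -760/121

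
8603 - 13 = 8590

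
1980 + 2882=4862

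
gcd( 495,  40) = 5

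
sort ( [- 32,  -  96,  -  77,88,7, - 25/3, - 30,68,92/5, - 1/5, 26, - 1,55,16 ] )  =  [ - 96,-77, - 32, - 30, - 25/3, -1,-1/5,7,16,92/5,26,55,68,88 ] 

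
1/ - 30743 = -1+30742/30743 = - 0.00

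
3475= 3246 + 229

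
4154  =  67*62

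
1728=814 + 914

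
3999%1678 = 643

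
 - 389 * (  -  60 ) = 23340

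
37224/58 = 18612/29 = 641.79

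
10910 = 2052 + 8858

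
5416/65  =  83 + 21/65 = 83.32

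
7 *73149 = 512043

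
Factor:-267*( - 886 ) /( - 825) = - 78854/275 = - 2^1*5^( - 2)*  11^( - 1) * 89^1*443^1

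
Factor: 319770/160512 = 255/128=2^(-7 )*3^1*5^1*17^1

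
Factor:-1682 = -2^1*29^2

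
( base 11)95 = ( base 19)59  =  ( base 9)125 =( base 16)68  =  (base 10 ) 104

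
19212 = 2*9606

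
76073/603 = 126 + 95/603=126.16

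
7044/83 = 7044/83 = 84.87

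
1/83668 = 1/83668 = 0.00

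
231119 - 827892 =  -596773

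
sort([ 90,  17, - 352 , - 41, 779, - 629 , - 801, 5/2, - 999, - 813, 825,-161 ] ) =[ -999, - 813, - 801, - 629, - 352,- 161, - 41, 5/2,17, 90 , 779, 825 ] 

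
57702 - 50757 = 6945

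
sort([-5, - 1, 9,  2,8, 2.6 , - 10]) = [- 10, - 5, - 1 , 2,2.6 , 8  ,  9 ] 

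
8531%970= 771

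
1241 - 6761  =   - 5520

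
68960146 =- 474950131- - 543910277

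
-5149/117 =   -  45 + 116/117 = -  44.01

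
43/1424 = 43/1424 = 0.03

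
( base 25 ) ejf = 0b10010000011000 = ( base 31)9J2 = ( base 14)3520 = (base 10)9240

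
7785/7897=7785/7897 = 0.99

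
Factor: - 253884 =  - 2^2*3^1 * 21157^1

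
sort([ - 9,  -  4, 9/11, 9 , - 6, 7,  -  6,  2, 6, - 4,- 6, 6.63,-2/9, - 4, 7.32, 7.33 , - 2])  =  [  -  9, - 6,-6,  -  6, - 4,  -  4, - 4, - 2,  -  2/9, 9/11, 2,6, 6.63, 7, 7.32 , 7.33, 9]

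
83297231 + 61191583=144488814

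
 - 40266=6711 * (-6 ) 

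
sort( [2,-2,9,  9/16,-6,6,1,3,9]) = [ - 6,-2, 9/16,1,2,3,6, 9,9]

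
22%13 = 9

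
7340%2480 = 2380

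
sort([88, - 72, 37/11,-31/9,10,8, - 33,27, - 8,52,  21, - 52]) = [ - 72, - 52, - 33,-8 ,  -  31/9, 37/11, 8, 10,21, 27,  52,88]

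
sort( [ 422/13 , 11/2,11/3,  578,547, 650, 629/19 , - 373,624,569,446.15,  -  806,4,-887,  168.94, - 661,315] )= [ - 887,- 806, - 661,- 373 , 11/3,4 , 11/2, 422/13,629/19,168.94,315,446.15, 547,569,  578,  624 , 650] 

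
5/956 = 5/956 = 0.01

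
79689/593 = 134  +  227/593 = 134.38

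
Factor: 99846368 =2^5*19^1*97^1* 1693^1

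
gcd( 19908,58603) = 1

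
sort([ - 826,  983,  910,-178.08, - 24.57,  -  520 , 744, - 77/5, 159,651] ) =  [ - 826, - 520, - 178.08, - 24.57, - 77/5 , 159 , 651, 744 , 910,983]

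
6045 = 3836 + 2209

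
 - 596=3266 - 3862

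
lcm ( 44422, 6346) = 44422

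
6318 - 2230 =4088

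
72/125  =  72/125 = 0.58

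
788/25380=197/6345 = 0.03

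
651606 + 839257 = 1490863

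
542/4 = 135 + 1/2 = 135.50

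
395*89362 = 35297990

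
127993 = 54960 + 73033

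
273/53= 273/53  =  5.15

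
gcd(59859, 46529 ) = 1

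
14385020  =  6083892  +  8301128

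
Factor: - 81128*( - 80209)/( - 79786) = -3253597876/39893 = - 2^2 * 7^(-1)*41^( - 1) *139^( - 1)*10141^1*80209^1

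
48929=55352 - 6423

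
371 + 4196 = 4567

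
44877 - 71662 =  - 26785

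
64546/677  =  64546/677 = 95.34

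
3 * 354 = 1062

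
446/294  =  223/147 = 1.52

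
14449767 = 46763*309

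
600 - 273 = 327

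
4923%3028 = 1895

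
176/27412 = 4/623 =0.01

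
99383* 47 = 4671001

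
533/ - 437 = - 2+341/437 = -  1.22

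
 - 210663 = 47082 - 257745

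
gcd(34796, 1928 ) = 4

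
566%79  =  13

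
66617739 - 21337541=45280198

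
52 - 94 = -42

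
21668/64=5417/16  =  338.56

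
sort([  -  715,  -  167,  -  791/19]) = [-715,-167, - 791/19 ]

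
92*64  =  5888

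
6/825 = 2/275 =0.01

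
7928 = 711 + 7217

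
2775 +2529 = 5304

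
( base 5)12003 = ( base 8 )1556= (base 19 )284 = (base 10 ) 878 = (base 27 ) 15E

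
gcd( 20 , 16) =4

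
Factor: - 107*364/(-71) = 2^2*7^1*13^1*71^( - 1)*107^1 = 38948/71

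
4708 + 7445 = 12153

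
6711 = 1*6711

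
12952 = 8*1619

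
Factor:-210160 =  - 2^4 * 5^1 * 37^1*71^1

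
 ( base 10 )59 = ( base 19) 32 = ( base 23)2d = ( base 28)23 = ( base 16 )3b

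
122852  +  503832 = 626684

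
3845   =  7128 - 3283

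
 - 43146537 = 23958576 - 67105113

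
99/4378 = 9/398 = 0.02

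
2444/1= 2444 = 2444.00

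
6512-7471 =  -  959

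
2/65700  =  1/32850 = 0.00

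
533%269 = 264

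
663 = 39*17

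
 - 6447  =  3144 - 9591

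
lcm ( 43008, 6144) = 43008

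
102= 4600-4498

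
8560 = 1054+7506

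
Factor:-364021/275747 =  - 7^2*17^1*631^(-1 ) = - 833/631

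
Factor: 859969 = 11^1*78179^1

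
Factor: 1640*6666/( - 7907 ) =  - 10932240/7907= -2^4*3^1*5^1 *11^1 *41^1*101^1*7907^( - 1 ) 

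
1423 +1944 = 3367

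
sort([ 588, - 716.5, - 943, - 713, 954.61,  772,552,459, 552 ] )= [-943 , - 716.5, - 713,459,552, 552, 588,772, 954.61]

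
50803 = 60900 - 10097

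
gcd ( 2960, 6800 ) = 80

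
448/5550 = 224/2775 = 0.08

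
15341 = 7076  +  8265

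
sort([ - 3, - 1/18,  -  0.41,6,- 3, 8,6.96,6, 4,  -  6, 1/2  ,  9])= [ - 6 , - 3, - 3, - 0.41, - 1/18, 1/2, 4,  6,  6,  6.96,  8 , 9 ] 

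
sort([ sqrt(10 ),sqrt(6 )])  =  [ sqrt(6),sqrt ( 10 ) ]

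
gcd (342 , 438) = 6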